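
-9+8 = -1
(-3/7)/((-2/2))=3/7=0.43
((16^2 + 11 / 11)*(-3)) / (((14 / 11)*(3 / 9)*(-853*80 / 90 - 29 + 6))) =228987 / 98434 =2.33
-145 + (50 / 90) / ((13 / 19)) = -144.19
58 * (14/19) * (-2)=-1624/19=-85.47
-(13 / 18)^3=-2197 / 5832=-0.38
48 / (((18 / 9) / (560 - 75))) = 11640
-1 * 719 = -719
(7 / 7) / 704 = 0.00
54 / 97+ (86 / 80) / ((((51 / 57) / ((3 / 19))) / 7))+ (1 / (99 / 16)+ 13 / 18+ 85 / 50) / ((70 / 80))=221128067 / 45710280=4.84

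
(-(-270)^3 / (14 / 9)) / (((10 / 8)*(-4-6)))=-7085880 / 7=-1012268.57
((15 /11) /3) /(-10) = -0.05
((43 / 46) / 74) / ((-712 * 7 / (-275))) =11825 / 16965536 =0.00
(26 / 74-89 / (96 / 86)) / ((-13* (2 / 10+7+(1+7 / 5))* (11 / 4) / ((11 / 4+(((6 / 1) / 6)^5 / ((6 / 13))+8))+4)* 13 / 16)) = 143089625 / 29714256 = 4.82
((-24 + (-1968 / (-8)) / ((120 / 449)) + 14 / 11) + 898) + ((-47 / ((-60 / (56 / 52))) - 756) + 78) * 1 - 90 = 8825099 / 8580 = 1028.57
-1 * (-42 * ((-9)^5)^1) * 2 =-4960116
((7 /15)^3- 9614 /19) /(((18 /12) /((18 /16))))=-1707407 /4500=-379.42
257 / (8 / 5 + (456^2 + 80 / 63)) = 80955 / 65500744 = 0.00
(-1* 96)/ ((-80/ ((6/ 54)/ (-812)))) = -1/ 6090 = -0.00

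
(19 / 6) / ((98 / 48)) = 76 / 49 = 1.55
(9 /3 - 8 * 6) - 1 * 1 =-46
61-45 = 16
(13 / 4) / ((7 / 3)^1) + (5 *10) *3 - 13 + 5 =4015 / 28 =143.39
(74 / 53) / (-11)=-74 / 583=-0.13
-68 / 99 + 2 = 130 / 99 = 1.31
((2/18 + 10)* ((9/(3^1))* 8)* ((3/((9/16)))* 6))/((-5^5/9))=-69888/3125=-22.36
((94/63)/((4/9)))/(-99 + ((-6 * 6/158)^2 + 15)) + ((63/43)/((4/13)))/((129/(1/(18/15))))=-125190323/13562193120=-0.01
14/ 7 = 2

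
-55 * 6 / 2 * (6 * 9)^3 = -25981560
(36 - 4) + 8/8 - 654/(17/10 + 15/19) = -108651/473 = -229.71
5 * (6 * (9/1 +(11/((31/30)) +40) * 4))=196770/31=6347.42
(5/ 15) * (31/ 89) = 31/ 267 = 0.12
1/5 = 0.20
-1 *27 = -27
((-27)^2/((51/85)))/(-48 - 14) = -1215/62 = -19.60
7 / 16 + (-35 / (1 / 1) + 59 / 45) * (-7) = 236.26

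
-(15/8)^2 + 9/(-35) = -8451/2240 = -3.77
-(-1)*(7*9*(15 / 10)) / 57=63 / 38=1.66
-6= -6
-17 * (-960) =16320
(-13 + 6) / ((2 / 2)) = -7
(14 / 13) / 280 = 1 / 260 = 0.00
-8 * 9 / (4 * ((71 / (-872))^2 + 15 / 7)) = -95808384 / 11441047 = -8.37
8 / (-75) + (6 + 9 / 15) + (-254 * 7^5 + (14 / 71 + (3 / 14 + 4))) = -318251496947 / 74550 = -4268967.10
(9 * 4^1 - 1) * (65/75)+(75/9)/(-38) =3433/114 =30.11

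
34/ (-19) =-34/ 19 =-1.79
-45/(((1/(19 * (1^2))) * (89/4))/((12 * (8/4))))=-82080/89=-922.25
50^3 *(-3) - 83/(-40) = -14999917/40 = -374997.92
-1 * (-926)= 926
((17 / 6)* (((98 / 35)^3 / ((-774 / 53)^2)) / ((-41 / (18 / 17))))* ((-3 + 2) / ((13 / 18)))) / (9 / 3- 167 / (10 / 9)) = -7707896 / 108874990575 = -0.00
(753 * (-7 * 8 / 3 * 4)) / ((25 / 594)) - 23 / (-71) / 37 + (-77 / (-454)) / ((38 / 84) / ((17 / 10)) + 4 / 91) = -57317167950294347 / 42905871550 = -1335881.68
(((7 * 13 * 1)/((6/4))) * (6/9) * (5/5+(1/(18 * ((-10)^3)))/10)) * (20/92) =16379909/1863000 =8.79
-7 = -7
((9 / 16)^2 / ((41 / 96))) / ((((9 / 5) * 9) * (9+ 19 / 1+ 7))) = 3 / 2296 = 0.00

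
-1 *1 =-1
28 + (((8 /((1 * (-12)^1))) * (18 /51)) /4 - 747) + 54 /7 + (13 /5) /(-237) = -100311797 /141015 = -711.36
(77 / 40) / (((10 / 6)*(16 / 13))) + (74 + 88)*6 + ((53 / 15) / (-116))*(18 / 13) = 1173702051 / 1206400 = 972.90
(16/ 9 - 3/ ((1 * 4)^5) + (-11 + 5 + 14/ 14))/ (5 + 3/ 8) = -29723/ 49536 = -0.60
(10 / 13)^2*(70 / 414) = 3500 / 34983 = 0.10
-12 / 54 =-2 / 9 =-0.22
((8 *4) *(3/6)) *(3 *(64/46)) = 1536/23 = 66.78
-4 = -4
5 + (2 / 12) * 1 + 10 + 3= 109 / 6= 18.17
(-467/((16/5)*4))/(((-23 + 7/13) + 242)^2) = -394615/521300224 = -0.00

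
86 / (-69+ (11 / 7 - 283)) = -602 / 2453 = -0.25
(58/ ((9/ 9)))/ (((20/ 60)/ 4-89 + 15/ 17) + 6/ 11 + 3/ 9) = -130152/ 195577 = -0.67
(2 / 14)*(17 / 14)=17 / 98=0.17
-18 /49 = -0.37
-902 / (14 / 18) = -8118 / 7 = -1159.71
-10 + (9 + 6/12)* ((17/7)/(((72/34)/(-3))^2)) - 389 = -711037/2016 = -352.70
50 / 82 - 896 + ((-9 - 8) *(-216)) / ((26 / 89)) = 6222321 / 533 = 11674.15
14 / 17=0.82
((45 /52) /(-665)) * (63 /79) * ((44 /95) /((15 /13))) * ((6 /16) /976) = -891 /5566908800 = -0.00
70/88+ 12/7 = 773/308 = 2.51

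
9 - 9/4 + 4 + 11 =87/4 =21.75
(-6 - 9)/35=-3/7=-0.43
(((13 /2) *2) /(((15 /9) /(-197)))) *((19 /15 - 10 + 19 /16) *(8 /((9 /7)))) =32465797 /450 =72146.22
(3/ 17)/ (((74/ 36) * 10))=27/ 3145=0.01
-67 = -67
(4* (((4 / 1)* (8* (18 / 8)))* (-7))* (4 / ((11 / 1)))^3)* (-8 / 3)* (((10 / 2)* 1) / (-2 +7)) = 344064 / 1331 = 258.50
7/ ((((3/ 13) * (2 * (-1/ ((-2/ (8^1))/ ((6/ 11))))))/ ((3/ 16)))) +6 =5609/ 768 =7.30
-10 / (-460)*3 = 3 / 46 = 0.07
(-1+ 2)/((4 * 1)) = 1/4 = 0.25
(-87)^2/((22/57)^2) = 24591681/484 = 50809.26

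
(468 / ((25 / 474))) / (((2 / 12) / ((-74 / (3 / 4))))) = -5252981.76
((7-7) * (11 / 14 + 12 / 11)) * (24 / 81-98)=0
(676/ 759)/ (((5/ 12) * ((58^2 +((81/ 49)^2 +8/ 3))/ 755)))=2941013712/ 6140255099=0.48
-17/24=-0.71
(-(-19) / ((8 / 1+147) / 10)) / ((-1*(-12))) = 19 / 186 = 0.10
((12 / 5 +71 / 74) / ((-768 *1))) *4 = -1243 / 71040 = -0.02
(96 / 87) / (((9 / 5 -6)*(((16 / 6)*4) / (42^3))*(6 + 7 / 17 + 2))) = -216.94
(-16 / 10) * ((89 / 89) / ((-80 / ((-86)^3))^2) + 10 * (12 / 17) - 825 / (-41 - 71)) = -3008969497949 / 29750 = -101141831.86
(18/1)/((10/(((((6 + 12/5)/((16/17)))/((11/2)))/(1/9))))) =28917/1100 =26.29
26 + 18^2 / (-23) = 274 / 23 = 11.91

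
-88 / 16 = -11 / 2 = -5.50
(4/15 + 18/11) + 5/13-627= -1340008/2145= -624.71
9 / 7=1.29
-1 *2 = -2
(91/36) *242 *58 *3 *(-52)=-16604588/3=-5534862.67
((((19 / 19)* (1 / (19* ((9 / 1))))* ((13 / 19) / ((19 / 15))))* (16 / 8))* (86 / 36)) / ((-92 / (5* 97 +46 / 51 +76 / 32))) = -556811515 / 6951404448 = -0.08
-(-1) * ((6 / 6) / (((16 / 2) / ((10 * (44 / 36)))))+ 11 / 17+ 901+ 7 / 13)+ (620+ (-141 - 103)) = 10181399 / 7956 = 1279.71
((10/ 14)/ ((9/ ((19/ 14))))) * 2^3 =380/ 441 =0.86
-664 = -664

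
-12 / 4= -3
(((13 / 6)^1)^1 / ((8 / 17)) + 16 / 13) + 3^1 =5513 / 624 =8.83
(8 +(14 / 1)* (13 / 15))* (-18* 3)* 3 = -16308 / 5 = -3261.60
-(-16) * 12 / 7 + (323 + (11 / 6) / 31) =456335 / 1302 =350.49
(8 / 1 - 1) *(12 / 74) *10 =420 / 37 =11.35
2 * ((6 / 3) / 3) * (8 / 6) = 16 / 9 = 1.78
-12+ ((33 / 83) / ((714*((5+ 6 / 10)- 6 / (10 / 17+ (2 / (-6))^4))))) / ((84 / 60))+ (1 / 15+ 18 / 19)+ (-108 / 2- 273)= -241807108180837 / 715435161420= -337.99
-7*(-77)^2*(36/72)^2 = -41503/4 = -10375.75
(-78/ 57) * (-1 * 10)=260/ 19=13.68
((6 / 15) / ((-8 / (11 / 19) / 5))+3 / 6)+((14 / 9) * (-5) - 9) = -11233 / 684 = -16.42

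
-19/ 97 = -0.20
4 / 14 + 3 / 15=0.49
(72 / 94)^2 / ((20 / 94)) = 648 / 235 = 2.76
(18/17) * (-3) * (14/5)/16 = -189/340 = -0.56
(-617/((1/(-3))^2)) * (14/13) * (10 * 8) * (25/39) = -51828000/169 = -306674.56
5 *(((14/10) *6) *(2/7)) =12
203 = 203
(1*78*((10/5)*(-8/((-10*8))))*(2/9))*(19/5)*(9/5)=2964/125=23.71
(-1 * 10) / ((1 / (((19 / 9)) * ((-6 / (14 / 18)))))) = 1140 / 7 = 162.86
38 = 38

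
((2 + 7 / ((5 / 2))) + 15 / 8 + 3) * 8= 387 / 5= 77.40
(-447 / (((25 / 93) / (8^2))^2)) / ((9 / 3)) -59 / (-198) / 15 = -3135440454449 / 371250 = -8445630.85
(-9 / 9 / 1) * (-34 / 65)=34 / 65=0.52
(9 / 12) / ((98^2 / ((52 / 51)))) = 13 / 163268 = 0.00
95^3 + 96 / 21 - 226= 6000075 / 7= 857153.57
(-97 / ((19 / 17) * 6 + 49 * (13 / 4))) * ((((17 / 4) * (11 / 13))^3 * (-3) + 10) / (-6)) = -30030811321 / 2380141920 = -12.62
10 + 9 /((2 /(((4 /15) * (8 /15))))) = 266 /25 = 10.64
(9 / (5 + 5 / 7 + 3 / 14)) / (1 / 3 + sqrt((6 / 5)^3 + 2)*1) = -47250 / 337727 + 5670*sqrt(2330) / 337727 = 0.67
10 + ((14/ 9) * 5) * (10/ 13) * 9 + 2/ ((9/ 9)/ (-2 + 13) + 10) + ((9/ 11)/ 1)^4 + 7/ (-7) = 1341403216/ 21126963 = 63.49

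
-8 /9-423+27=-3572 /9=-396.89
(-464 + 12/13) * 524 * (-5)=15772400/13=1213261.54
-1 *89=-89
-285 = -285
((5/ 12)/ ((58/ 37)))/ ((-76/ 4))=-185/ 13224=-0.01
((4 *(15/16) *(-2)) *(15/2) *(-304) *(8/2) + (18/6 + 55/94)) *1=6429937/94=68403.59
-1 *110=-110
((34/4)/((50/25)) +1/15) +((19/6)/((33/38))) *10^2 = 730547/1980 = 368.96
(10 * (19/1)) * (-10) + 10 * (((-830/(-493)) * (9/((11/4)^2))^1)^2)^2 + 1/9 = -198155335042724993297819/113965045391131265529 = -1738.74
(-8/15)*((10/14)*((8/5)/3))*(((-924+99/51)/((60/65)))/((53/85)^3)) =7852130000/9379251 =837.18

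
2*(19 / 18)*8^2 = 1216 / 9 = 135.11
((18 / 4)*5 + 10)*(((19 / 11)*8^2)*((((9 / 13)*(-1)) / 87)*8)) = -72960 / 319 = -228.71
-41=-41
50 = 50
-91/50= -1.82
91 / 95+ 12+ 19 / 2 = 4267 / 190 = 22.46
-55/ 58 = -0.95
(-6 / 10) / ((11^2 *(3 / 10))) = -2 / 121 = -0.02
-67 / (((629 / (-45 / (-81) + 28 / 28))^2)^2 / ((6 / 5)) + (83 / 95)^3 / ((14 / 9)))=-4413547012000 / 1467547561181340249129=-0.00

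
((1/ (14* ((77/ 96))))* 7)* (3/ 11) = 0.17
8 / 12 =0.67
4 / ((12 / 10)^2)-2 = 7 / 9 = 0.78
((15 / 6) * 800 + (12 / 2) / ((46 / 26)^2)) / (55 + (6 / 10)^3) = 66188375 / 1825579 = 36.26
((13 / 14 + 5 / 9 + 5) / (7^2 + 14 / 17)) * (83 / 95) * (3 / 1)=60673 / 177870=0.34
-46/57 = -0.81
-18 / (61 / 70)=-20.66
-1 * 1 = -1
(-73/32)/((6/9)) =-219/64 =-3.42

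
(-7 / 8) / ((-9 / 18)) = 7 / 4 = 1.75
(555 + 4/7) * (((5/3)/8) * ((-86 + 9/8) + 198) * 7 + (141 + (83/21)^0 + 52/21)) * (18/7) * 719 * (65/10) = 45354606690549/21952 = 2066080844.14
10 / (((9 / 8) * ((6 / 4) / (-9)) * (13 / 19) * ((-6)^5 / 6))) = 190 / 3159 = 0.06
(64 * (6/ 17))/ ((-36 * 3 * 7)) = -32/ 1071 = -0.03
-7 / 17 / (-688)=7 / 11696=0.00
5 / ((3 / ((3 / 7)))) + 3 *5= 110 / 7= 15.71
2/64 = 1/32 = 0.03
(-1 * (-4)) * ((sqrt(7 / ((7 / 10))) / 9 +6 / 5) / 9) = 4 * sqrt(10) / 81 +8 / 15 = 0.69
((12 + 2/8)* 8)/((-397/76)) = -7448/397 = -18.76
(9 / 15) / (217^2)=3 / 235445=0.00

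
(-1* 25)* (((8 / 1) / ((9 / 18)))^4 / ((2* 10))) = -81920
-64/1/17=-64/17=-3.76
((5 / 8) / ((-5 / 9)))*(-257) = 2313 / 8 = 289.12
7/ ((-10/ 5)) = -7/ 2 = -3.50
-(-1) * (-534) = -534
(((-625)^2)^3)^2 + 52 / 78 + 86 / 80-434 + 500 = 3552713678800500929355621000000000.00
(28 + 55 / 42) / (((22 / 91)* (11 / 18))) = 48009 / 242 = 198.38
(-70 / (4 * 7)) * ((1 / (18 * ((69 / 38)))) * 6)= -95 / 207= -0.46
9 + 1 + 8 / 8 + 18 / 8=53 / 4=13.25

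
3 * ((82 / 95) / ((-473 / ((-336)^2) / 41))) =-1138669056 / 44935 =-25340.36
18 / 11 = 1.64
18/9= 2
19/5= 3.80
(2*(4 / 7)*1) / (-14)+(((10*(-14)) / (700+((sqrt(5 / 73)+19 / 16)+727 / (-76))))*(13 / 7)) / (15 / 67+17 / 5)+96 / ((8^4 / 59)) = 4024716800*sqrt(365) / 1958826142680239+2101642950155880697 / 1755108223841494144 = 1.20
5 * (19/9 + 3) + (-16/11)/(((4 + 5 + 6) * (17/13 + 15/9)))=366382/14355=25.52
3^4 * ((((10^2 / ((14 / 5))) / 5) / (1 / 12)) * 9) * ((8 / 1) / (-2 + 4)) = 1749600 / 7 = 249942.86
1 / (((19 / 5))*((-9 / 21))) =-0.61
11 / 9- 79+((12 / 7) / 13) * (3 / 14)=-445738 / 5733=-77.75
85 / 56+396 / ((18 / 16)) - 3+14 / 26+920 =925329 / 728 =1271.06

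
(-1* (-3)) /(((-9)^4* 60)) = 1 /131220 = 0.00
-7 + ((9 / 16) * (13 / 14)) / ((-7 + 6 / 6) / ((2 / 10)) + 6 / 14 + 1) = -44917 / 6400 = -7.02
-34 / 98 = -17 / 49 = -0.35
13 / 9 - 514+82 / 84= -64459 / 126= -511.58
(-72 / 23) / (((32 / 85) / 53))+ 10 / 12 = -121405 / 276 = -439.87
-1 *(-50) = 50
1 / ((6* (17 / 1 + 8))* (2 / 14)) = 0.05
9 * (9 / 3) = 27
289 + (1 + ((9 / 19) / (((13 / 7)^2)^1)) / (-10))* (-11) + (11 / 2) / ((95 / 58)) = 9039253 / 32110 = 281.51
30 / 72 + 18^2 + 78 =4829 / 12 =402.42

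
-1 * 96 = -96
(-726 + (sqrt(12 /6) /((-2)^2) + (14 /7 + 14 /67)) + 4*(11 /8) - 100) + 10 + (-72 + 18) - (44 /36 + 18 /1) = -1063105 /1206 + sqrt(2) /4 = -881.16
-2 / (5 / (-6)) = 12 / 5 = 2.40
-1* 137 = -137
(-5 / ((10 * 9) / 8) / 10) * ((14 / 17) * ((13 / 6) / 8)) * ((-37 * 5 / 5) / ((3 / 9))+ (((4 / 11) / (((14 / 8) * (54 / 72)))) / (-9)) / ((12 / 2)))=9000407 / 8179380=1.10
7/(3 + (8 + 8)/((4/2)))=7/11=0.64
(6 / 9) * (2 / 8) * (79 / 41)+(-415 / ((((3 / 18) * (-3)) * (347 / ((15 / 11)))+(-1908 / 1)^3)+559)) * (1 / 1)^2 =16462034628853 / 51261516016122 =0.32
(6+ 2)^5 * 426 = 13959168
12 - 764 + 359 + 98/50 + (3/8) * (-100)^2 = 83974/25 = 3358.96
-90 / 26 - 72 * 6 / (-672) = -513 / 182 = -2.82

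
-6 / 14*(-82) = 246 / 7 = 35.14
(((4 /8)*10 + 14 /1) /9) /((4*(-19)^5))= -1 /4691556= -0.00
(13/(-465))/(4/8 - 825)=0.00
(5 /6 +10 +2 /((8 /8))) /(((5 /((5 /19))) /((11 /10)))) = 0.74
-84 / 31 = -2.71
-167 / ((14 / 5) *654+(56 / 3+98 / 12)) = -5010 / 55741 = -0.09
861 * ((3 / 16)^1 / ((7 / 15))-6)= -77121 / 16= -4820.06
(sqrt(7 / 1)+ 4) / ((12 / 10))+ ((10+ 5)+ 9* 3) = 5* sqrt(7) / 6+ 136 / 3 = 47.54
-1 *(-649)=649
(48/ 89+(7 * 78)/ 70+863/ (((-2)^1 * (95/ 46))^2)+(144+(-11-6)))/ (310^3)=149338833/ 23928875975000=0.00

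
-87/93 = -29/31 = -0.94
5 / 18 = 0.28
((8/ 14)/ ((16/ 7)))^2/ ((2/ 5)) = 5/ 32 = 0.16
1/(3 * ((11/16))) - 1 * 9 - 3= -11.52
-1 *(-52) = 52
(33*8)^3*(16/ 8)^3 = 147197952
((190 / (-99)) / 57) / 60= -1 / 1782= -0.00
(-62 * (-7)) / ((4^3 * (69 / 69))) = 217 / 32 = 6.78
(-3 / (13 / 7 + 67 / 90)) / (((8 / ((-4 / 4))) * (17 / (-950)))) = -448875 / 55726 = -8.06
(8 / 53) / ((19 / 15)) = 120 / 1007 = 0.12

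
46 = 46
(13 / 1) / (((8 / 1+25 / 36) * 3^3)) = 52 / 939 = 0.06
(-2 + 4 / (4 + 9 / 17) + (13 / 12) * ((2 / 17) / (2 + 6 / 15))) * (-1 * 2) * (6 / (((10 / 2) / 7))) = 100259 / 5610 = 17.87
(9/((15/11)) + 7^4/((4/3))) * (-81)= -2927907/20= -146395.35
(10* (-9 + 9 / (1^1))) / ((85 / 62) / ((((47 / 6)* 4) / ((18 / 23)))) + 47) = 0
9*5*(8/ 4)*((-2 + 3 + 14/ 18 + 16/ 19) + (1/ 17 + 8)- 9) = 48800/ 323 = 151.08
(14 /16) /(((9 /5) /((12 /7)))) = 5 /6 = 0.83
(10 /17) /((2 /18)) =90 /17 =5.29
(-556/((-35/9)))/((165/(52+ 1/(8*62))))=10755681/238700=45.06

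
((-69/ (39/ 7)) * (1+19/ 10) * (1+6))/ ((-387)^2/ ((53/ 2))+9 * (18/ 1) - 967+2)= -75313/ 1452490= -0.05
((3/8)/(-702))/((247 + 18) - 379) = 1/213408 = 0.00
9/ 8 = 1.12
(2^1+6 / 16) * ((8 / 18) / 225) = 19 / 4050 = 0.00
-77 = -77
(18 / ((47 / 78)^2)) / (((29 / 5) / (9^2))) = 44352360 / 64061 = 692.35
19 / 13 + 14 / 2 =110 / 13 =8.46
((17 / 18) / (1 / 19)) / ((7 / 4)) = 646 / 63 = 10.25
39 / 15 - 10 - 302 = -1547 / 5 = -309.40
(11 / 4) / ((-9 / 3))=-11 / 12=-0.92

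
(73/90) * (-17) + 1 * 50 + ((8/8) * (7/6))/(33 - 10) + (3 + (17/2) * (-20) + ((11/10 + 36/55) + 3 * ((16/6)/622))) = -913302547/7081470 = -128.97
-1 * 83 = -83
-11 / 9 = -1.22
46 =46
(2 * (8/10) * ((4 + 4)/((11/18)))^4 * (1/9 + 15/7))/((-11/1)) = -54273245184/5636785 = -9628.40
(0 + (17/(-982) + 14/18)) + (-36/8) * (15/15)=-16525/4419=-3.74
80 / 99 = 0.81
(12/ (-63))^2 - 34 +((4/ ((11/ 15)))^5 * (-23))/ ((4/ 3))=-5917809821878/ 71023491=-83321.87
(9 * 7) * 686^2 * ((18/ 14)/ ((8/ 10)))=47647845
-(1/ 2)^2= -1/ 4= -0.25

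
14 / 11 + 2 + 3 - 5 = 14 / 11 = 1.27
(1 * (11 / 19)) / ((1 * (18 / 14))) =77 / 171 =0.45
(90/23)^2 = 8100/529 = 15.31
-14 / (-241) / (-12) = -7 / 1446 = -0.00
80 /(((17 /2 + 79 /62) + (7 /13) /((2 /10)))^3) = 327254135 /7925540864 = 0.04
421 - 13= 408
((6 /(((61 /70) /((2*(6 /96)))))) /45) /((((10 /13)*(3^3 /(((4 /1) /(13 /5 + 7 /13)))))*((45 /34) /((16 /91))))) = 104 /667035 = 0.00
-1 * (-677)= 677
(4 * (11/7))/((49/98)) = 88/7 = 12.57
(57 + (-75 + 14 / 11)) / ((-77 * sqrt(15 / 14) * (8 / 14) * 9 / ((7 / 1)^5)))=773122 * sqrt(210) / 16335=685.86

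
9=9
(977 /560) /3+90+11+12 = 190817 /1680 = 113.58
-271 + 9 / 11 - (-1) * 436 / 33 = -8480 / 33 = -256.97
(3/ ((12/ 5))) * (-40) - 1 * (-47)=-3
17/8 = 2.12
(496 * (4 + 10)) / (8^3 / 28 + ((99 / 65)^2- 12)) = 205368800 / 254507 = 806.93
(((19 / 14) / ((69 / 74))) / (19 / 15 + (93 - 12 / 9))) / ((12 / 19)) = 66785 / 2693208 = 0.02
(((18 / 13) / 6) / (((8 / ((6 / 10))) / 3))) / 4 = 0.01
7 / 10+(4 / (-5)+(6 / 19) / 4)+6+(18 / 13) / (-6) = 7099 / 1235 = 5.75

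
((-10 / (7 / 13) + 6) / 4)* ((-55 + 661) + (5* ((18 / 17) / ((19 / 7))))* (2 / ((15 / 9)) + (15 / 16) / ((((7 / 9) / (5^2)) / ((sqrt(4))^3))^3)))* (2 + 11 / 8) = -73074567288591 / 221578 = -329791618.70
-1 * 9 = -9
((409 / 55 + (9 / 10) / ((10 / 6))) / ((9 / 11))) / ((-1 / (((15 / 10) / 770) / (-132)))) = 4387 / 30492000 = 0.00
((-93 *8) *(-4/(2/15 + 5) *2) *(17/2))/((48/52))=822120/77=10676.88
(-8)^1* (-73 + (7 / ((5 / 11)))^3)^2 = -1601391347712 / 15625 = -102489046.25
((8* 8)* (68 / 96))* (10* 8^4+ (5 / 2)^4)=11151745 / 6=1858624.17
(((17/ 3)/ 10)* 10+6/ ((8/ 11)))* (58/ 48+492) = 1976779/ 288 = 6863.82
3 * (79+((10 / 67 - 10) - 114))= -9015 / 67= -134.55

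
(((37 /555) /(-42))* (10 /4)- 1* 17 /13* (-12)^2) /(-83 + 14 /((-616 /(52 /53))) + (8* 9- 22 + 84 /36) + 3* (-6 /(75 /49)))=8991448675 /2026840452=4.44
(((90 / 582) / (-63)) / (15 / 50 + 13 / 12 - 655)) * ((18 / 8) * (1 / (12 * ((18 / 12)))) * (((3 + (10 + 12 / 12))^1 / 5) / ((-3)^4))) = 5 / 308127969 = 0.00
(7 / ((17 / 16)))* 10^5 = 658823.53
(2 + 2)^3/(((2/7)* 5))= 224/5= 44.80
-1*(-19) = 19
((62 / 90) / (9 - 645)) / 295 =-31 / 8442900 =-0.00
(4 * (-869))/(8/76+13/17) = -1122748/281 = -3995.54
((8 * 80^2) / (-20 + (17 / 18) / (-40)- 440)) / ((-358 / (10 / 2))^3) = 0.00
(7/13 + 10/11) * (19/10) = 3933/1430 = 2.75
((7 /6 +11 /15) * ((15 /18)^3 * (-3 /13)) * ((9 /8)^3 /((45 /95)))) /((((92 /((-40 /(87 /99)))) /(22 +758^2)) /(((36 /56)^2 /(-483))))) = -4519960471125 /24364261376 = -185.52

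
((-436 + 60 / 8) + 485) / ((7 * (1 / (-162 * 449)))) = -4109697 / 7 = -587099.57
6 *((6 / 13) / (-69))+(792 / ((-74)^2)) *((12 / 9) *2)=141444 / 409331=0.35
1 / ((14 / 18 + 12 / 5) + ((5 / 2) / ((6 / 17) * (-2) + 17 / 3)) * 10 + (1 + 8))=11385 / 196019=0.06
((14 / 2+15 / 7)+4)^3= 778688 / 343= 2270.23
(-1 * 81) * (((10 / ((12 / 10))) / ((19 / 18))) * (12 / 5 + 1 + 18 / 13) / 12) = -125955 / 494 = -254.97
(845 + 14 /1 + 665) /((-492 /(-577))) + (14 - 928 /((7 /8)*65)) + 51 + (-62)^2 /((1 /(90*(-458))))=-2955844530264 /18655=-158447844.02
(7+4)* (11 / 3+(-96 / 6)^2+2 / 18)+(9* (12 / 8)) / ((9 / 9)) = 51679 / 18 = 2871.06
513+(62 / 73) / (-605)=22656583 / 44165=513.00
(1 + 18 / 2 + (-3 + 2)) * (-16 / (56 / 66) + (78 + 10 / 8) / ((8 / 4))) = 10467 / 56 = 186.91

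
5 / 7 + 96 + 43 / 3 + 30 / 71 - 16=142346 / 1491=95.47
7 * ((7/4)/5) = 49/20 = 2.45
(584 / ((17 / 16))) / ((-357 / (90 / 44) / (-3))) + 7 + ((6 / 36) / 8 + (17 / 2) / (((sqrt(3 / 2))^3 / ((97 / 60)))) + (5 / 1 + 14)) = 1649 *sqrt(6) / 540 + 37885517 / 1068144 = 42.95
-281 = -281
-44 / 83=-0.53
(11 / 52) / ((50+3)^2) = 11 / 146068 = 0.00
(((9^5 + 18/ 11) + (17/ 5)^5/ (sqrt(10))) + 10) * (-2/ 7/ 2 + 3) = 2839714 * sqrt(10)/ 21875 + 12993340/ 77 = 169155.19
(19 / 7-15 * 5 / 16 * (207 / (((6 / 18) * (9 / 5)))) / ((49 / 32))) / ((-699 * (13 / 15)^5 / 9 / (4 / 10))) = 47035991250 / 4239052181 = 11.10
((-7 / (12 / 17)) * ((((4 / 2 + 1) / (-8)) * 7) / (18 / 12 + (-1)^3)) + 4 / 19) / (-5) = -15891 / 1520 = -10.45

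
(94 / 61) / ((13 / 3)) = 282 / 793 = 0.36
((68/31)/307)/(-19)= -68/180823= -0.00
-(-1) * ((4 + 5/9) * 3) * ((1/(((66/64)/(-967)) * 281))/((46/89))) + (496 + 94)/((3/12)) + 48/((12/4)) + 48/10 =7334333008/3199185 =2292.56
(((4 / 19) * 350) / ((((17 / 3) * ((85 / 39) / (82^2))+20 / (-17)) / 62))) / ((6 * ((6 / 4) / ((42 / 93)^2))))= -163103799040 / 1850590291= -88.14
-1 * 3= -3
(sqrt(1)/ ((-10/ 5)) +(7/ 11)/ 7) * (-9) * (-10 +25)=1215/ 22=55.23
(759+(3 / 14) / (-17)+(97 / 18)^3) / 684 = 1.34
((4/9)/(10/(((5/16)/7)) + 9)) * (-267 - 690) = -1276/699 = -1.83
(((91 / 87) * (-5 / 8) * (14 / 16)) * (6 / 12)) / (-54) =3185 / 601344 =0.01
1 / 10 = 0.10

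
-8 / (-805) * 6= 48 / 805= 0.06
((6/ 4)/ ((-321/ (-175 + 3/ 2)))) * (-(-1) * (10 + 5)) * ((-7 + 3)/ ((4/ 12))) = -15615/ 107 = -145.93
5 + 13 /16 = 93 /16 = 5.81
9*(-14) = -126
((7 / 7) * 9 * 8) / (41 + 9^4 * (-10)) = -72 / 65569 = -0.00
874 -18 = 856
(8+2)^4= 10000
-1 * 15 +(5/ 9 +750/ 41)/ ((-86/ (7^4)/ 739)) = -12341003755/ 31734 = -388889.01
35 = 35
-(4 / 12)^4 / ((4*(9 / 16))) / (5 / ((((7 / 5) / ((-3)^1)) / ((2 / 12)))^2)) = -784 / 91125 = -0.01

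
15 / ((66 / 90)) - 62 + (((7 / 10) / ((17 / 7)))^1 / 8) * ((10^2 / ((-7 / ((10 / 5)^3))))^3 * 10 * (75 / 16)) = -3300054383 / 1309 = -2521049.95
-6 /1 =-6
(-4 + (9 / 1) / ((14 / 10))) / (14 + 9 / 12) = 68 / 413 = 0.16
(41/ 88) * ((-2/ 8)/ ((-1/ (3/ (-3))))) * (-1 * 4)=41/ 88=0.47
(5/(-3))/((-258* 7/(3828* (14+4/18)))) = 50.24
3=3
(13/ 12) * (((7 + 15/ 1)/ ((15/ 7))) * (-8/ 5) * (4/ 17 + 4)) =-32032/ 425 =-75.37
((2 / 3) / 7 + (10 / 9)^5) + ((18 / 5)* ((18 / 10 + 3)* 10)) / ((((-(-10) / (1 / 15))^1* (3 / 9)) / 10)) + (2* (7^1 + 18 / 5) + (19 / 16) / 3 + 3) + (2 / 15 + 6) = 11090474407 / 165337200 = 67.08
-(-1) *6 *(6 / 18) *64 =128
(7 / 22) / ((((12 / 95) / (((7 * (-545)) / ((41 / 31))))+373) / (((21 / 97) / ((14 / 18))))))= 2123448075 / 8942996016922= 0.00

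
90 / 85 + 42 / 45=508 / 255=1.99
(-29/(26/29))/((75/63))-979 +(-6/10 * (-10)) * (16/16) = -650111/650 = -1000.17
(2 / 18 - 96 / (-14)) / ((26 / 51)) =7463 / 546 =13.67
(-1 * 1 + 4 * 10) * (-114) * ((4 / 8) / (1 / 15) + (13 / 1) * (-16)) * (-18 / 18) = -891423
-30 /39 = -10 /13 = -0.77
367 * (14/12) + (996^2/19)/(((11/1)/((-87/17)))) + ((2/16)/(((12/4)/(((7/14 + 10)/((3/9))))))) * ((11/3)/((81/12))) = -9156410929/383724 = -23861.97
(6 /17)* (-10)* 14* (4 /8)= -420 /17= -24.71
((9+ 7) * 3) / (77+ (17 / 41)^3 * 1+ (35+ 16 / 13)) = 14335568 / 33838527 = 0.42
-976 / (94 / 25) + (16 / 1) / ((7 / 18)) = -71864 / 329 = -218.43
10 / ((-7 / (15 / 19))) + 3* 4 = 1446 / 133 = 10.87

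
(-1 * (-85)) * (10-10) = 0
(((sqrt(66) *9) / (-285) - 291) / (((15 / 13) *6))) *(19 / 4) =-23959 / 120 - 13 *sqrt(66) / 600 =-199.83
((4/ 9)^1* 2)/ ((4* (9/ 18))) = 4/ 9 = 0.44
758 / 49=15.47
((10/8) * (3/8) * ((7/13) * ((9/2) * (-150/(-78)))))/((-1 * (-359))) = 23625/3882944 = 0.01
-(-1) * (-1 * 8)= -8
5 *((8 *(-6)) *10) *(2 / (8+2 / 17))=-591.30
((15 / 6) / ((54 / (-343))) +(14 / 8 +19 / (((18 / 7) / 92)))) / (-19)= -35945 / 1026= -35.03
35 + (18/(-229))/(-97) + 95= 2887708/22213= 130.00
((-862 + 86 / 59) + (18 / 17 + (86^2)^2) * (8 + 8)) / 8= 219459462259 / 2006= 109401526.55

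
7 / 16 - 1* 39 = -617 / 16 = -38.56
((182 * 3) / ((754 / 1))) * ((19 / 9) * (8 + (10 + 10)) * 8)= 29792 / 87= 342.44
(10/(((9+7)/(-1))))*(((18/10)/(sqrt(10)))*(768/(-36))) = 12*sqrt(10)/5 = 7.59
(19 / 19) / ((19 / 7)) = 7 / 19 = 0.37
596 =596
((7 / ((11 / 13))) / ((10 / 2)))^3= 753571 / 166375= 4.53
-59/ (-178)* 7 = 413/ 178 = 2.32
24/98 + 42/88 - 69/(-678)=200735/243628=0.82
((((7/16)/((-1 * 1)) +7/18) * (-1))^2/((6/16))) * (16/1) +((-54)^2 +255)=1541155/486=3171.10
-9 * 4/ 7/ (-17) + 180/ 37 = 22752/ 4403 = 5.17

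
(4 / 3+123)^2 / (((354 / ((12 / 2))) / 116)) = 16138964 / 531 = 30393.53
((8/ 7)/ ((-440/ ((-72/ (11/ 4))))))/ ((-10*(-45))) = 16/ 105875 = 0.00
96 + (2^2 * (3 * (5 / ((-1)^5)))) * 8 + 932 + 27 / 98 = 53731 / 98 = 548.28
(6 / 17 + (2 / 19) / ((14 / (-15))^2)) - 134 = -4226639 / 31654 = -133.53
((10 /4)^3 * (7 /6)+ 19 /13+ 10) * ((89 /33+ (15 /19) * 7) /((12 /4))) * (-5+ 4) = -23881303 /293436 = -81.39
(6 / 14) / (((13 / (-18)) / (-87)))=51.63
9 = 9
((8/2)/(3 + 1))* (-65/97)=-65/97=-0.67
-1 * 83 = -83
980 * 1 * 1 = 980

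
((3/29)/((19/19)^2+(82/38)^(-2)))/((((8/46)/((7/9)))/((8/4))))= 0.76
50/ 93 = 0.54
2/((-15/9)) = -6/5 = -1.20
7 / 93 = 0.08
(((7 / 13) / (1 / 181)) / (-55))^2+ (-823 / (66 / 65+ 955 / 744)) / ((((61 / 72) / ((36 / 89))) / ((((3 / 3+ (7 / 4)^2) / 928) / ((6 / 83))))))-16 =-830789319655331991 / 35794201446961100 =-23.21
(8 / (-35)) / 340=-2 / 2975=-0.00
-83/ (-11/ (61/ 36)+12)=-5063/ 336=-15.07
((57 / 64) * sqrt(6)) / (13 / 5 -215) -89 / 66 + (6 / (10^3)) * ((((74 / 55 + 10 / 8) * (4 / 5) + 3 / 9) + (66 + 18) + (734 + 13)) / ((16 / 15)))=4408067 / 1320000 -95 * sqrt(6) / 22656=3.33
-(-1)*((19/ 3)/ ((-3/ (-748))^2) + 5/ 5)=10630603/ 27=393726.04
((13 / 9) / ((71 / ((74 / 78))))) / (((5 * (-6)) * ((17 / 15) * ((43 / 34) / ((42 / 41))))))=-518 / 1126557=-0.00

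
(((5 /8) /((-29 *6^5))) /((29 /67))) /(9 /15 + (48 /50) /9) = -8375 /924265728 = -0.00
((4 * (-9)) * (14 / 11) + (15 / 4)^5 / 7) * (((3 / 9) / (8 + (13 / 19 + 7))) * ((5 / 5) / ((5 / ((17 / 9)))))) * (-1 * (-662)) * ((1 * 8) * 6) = 56312894621 / 3671360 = 15338.43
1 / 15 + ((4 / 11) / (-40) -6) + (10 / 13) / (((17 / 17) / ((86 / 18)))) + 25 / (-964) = -14225153 / 6203340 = -2.29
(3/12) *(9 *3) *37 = 999/4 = 249.75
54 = 54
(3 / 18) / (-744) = -1 / 4464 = -0.00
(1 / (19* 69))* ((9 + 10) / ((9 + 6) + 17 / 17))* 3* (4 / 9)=1 / 828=0.00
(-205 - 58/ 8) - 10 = -889/ 4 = -222.25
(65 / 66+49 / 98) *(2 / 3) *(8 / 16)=49 / 99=0.49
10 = 10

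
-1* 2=-2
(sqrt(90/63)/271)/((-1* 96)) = -sqrt(70)/182112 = -0.00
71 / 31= 2.29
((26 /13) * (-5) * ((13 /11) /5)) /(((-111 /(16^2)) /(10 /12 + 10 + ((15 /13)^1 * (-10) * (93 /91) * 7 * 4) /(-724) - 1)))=483443456 /8619039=56.09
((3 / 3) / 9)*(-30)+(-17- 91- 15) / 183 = -733 / 183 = -4.01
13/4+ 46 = 197/4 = 49.25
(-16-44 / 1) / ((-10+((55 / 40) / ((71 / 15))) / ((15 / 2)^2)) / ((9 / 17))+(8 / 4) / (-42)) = 8051400 / 2539781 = 3.17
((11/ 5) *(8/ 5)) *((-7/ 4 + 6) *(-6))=-2244/ 25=-89.76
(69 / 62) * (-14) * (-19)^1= 296.03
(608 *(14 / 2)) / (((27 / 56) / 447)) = 35512064 / 9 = 3945784.89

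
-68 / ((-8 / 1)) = 17 / 2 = 8.50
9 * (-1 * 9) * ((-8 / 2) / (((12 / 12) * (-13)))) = -324 / 13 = -24.92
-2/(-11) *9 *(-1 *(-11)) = 18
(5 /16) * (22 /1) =55 /8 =6.88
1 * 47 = 47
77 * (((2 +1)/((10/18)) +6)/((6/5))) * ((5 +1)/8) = 548.62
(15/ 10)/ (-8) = -0.19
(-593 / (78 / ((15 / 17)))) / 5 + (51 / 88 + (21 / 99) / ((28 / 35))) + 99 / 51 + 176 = 10352807 / 58344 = 177.44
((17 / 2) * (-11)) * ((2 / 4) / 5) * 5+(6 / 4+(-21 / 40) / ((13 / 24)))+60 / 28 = -80219 / 1820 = -44.08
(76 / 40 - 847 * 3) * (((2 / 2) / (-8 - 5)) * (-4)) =-50782 / 65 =-781.26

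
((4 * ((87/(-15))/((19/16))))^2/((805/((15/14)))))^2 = 26698963746816/103452800880625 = 0.26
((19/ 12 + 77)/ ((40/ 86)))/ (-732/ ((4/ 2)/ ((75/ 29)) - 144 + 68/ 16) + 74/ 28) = 11834266199/ 554044920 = 21.36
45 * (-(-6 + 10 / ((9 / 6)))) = -30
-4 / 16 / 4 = -1 / 16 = -0.06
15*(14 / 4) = 105 / 2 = 52.50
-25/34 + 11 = 349/34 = 10.26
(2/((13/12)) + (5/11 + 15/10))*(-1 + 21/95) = -40219/13585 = -2.96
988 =988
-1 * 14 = -14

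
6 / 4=3 / 2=1.50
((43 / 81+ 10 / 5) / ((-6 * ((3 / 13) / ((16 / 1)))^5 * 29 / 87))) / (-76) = 9976553799680 / 373977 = 26676918.10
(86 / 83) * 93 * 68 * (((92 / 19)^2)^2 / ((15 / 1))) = 12987344693248 / 54083215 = 240136.33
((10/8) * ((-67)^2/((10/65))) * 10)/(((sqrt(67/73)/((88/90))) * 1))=47905 * sqrt(4891)/9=372252.11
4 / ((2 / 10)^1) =20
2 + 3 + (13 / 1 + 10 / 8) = 77 / 4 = 19.25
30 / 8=3.75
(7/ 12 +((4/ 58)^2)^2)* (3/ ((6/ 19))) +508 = 513.54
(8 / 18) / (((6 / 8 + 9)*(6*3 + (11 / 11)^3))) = 16 / 6669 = 0.00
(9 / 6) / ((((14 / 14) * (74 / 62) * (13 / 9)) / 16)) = 6696 / 481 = 13.92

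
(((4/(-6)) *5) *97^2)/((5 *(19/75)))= -470450/19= -24760.53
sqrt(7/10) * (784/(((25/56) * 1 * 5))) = 21952 * sqrt(70)/625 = 293.86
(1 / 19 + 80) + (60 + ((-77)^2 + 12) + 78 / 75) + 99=2936019 / 475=6181.09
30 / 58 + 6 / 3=73 / 29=2.52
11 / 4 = 2.75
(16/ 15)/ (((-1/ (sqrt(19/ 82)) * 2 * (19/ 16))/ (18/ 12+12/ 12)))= -0.54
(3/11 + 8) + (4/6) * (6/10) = 477/55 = 8.67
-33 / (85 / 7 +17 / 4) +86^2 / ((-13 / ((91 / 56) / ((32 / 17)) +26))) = -15285.15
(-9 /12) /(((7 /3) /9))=-81 /28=-2.89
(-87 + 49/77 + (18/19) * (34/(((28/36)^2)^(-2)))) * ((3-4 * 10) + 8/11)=79537514/29403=2705.08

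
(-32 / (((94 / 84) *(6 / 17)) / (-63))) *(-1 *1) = -239904 / 47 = -5104.34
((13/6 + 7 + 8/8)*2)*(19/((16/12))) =1159/4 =289.75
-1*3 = -3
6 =6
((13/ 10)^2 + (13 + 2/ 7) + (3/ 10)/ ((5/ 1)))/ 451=421/ 12628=0.03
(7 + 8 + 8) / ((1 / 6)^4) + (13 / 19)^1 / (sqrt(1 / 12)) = 26 * sqrt(3) / 19 + 29808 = 29810.37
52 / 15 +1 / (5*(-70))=3637 / 1050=3.46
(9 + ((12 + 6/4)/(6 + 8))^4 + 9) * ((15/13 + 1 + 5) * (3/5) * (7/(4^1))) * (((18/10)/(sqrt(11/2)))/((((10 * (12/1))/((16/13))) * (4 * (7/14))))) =9705223413 * sqrt(22)/81617536000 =0.56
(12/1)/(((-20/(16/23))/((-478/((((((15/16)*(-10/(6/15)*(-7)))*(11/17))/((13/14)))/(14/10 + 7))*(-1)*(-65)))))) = 6240768/27671875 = 0.23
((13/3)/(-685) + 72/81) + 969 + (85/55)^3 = 7988771551/8205615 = 973.57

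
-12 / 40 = -3 / 10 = -0.30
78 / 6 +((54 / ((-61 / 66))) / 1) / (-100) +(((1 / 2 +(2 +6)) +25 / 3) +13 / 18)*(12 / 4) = 303098 / 4575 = 66.25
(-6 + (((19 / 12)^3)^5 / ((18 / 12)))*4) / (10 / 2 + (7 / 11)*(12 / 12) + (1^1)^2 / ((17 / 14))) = 2832388250259080067577 / 6979380773287624704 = 405.82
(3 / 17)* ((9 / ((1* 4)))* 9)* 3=729 / 68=10.72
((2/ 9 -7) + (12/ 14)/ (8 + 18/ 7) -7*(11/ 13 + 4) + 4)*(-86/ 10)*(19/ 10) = 129516559/ 216450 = 598.37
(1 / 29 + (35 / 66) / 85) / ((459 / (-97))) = -128525 / 14934942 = -0.01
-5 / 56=-0.09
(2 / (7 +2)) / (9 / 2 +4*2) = 4 / 225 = 0.02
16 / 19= 0.84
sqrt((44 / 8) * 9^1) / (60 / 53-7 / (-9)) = 1431 * sqrt(22) / 1822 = 3.68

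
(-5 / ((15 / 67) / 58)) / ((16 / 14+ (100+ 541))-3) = -13601 / 6711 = -2.03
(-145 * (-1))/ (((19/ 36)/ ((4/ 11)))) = 20880/ 209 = 99.90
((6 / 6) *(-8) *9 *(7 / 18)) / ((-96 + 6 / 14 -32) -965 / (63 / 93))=294 / 16297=0.02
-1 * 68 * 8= -544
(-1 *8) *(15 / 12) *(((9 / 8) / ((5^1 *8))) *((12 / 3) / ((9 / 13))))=-1.62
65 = 65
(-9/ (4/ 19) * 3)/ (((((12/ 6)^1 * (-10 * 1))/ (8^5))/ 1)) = 1050624/ 5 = 210124.80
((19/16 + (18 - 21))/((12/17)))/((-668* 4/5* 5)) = 493/513024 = 0.00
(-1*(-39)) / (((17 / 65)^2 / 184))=104908.65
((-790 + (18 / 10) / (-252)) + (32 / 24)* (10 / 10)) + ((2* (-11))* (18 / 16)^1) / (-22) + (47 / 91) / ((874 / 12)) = -3758180581 / 4772040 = -787.54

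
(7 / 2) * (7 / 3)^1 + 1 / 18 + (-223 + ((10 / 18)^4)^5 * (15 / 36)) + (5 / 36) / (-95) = -148839203978739694637332 / 692986931166244941657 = -214.78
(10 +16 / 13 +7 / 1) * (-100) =-23700 / 13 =-1823.08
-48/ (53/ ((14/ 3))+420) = -224/ 2013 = -0.11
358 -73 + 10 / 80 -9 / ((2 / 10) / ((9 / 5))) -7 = 1577 / 8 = 197.12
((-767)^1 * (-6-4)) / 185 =1534 / 37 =41.46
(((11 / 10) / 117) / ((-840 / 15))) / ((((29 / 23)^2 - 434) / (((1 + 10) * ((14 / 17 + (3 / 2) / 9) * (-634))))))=-186306923 / 69486908400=-0.00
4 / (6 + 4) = 2 / 5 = 0.40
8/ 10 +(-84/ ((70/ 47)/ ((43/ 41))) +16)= -8682/ 205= -42.35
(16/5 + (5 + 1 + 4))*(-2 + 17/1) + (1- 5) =194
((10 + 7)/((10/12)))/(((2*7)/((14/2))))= 51/5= 10.20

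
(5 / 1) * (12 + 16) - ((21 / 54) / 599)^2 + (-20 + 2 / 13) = 181584879851 / 1511269812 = 120.15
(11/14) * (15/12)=55/56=0.98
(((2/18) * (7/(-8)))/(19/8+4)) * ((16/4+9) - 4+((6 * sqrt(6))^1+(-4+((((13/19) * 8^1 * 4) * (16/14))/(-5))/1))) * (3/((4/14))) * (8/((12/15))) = 7/969 - 490 * sqrt(6)/51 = -23.53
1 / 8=0.12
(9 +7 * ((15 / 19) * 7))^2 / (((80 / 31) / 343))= 2181987297 / 7220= 302214.31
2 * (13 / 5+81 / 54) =41 / 5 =8.20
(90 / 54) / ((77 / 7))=5 / 33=0.15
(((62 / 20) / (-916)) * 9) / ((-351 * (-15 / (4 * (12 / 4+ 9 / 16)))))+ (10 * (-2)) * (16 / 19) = -2286347191 / 135751200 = -16.84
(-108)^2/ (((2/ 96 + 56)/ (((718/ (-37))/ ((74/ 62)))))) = -12461630976/ 3681241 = -3385.17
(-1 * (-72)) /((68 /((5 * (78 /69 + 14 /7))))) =6480 /391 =16.57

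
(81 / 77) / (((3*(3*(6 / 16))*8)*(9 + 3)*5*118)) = 1 / 181720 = 0.00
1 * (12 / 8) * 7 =21 / 2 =10.50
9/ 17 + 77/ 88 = 191/ 136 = 1.40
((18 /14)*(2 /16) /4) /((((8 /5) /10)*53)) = 225 /47488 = 0.00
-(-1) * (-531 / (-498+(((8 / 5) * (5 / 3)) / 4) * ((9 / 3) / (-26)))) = 6903 / 6475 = 1.07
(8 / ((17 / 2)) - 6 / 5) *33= -726 / 85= -8.54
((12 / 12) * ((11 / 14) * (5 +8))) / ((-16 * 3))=-143 / 672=-0.21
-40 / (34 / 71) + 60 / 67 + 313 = 230.37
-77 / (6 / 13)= -1001 / 6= -166.83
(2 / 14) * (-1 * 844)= -120.57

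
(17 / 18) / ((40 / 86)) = 731 / 360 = 2.03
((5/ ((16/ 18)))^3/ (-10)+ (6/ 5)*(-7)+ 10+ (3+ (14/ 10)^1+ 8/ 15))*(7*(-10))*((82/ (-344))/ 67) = -2.81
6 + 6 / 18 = 19 / 3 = 6.33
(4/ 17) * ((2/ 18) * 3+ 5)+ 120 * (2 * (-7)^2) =599824/ 51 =11761.25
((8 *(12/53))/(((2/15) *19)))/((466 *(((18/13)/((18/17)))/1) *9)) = 520/3988727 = 0.00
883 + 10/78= 883.13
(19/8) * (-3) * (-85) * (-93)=-450585/8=-56323.12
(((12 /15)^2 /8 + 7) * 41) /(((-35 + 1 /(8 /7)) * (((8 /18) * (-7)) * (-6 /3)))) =-1.37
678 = 678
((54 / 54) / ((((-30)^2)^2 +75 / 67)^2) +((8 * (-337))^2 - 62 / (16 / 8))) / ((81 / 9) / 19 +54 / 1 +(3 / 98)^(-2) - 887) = 203367885101857033116083 / 6563633283269035625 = 30984.04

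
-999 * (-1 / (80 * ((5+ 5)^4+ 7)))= 999 / 800560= 0.00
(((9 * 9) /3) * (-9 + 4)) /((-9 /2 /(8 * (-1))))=-240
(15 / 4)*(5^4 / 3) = 3125 / 4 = 781.25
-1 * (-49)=49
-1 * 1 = -1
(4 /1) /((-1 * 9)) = -4 /9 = -0.44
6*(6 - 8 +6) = 24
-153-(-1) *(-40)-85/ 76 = -14753/ 76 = -194.12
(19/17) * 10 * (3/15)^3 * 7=266/425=0.63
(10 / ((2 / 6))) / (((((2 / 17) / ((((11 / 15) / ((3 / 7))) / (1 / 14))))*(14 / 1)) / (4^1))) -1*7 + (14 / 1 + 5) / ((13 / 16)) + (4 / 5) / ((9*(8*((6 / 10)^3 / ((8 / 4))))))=1761.82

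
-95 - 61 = -156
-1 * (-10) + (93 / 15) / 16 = 831 / 80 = 10.39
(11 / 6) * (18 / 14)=33 / 14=2.36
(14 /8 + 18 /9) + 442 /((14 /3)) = 2757 /28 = 98.46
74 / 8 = 37 / 4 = 9.25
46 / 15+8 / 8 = 61 / 15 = 4.07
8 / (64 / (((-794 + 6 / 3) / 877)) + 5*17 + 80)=792 / 9319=0.08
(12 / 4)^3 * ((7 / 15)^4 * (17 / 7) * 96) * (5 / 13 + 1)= 3358656 / 8125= 413.37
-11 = -11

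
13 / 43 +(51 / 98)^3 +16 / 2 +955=38991759017 / 40471256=963.44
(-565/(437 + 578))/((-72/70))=565/1044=0.54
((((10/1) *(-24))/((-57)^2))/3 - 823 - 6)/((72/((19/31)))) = -2693501/381672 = -7.06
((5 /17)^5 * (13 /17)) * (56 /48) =284375 /144825414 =0.00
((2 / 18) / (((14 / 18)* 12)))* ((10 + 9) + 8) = 9 / 28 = 0.32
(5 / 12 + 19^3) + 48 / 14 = 576479 / 84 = 6862.85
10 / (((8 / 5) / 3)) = 75 / 4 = 18.75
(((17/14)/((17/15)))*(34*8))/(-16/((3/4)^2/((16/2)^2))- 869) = -3672/33887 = -0.11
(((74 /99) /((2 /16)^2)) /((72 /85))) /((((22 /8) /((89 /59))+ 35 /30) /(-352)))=-573245440 /86211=-6649.33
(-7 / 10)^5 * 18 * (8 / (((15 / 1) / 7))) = -352947 / 31250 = -11.29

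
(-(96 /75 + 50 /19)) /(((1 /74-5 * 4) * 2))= 68746 /702525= 0.10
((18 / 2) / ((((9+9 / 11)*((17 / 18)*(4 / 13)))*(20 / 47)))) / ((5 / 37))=746031 / 13600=54.86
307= 307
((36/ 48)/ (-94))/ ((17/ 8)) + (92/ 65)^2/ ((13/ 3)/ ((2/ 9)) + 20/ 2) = 12777647/ 199170725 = 0.06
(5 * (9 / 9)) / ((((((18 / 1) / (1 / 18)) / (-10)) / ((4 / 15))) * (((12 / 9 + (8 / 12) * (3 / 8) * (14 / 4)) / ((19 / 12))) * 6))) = -190 / 38637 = -0.00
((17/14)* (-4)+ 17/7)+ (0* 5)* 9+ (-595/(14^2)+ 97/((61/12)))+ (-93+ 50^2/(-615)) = -17530955/210084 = -83.45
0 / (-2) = 0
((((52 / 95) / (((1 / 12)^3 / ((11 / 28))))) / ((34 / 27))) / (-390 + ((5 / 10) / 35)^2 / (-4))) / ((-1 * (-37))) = -1868106240 / 91353455951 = -0.02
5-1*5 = 0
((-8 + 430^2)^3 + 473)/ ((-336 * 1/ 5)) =-31602712861303805/ 336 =-94055693039594.66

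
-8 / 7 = -1.14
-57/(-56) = 57/56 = 1.02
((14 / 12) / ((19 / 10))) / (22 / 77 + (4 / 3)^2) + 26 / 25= 16519 / 12350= 1.34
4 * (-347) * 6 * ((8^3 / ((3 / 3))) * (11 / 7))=-46903296 / 7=-6700470.86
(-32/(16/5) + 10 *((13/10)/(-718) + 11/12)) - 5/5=-1994/1077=-1.85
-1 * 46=-46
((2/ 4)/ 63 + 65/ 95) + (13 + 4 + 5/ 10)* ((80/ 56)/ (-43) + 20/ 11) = 36155111/ 1132362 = 31.93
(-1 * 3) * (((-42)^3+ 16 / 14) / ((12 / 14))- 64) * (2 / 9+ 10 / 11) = 29063552 / 99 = 293571.23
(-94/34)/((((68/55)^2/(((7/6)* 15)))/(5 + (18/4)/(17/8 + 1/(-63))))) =-37733955875/167120608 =-225.79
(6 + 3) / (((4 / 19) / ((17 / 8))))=2907 / 32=90.84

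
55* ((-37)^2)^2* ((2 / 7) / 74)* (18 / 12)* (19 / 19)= 8357745 / 14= 596981.79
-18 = -18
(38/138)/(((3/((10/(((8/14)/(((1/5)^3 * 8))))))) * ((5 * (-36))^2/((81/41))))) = 133/21217500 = 0.00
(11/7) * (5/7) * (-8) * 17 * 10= -74800/49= -1526.53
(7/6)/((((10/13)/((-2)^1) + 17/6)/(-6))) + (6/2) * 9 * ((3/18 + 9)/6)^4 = 1713803807/11881728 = 144.24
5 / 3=1.67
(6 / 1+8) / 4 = 7 / 2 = 3.50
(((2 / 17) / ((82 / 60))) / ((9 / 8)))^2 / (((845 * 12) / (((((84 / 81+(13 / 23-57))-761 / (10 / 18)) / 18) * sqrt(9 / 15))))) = -43571584 * sqrt(15) / 4765152309255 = -0.00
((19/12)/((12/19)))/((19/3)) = 19/48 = 0.40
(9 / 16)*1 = 9 / 16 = 0.56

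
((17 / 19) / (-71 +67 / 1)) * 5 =-85 / 76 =-1.12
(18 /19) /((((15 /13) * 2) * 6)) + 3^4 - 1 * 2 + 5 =15973 /190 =84.07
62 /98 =31 /49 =0.63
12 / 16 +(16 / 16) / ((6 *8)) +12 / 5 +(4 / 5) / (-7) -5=-653 / 336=-1.94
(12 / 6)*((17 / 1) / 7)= 34 / 7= 4.86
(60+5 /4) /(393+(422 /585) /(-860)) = 30814875 /197717878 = 0.16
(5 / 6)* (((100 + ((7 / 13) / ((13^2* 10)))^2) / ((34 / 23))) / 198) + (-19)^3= -26744115708907913 / 3899289382560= -6858.72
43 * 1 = 43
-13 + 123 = 110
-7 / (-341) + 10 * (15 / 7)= 51199 / 2387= 21.45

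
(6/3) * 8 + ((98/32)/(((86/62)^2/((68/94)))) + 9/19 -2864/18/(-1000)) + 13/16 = 552710517523/29720826000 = 18.60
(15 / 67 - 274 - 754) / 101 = -68861 / 6767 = -10.18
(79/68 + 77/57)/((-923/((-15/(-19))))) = -48695/22657804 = -0.00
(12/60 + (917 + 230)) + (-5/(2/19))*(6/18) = 33941/30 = 1131.37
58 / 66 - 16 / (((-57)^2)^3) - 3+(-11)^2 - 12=40321189815565 / 377260919739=106.88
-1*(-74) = 74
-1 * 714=-714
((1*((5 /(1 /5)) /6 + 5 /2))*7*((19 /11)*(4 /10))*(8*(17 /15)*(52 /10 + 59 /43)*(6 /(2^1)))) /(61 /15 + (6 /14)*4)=997.01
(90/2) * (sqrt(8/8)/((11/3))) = 135/11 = 12.27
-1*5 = -5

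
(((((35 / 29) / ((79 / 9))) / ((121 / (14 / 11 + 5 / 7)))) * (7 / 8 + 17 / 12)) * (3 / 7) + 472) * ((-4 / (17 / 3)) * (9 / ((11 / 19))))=-5179.40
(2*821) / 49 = 1642 / 49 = 33.51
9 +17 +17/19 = 511/19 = 26.89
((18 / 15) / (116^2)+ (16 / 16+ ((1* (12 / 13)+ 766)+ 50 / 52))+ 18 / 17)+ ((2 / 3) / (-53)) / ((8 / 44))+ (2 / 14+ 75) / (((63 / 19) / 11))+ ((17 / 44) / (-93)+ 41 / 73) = 4410815446941364717 / 4325536280225160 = 1019.72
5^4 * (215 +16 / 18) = 1214375 / 9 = 134930.56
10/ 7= 1.43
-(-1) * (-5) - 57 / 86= -487 / 86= -5.66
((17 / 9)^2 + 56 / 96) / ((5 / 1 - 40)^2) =269 / 79380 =0.00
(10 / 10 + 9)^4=10000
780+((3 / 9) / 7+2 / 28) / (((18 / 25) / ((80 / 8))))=295465 / 378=781.65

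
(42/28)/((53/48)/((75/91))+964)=5400/3475223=0.00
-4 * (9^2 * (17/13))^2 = -7584516/169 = -44878.79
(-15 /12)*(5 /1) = -25 /4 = -6.25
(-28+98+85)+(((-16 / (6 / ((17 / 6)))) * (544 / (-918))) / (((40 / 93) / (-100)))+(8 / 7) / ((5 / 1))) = -2511127 / 2835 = -885.76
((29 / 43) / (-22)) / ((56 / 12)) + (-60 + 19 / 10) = -3847817 / 66220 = -58.11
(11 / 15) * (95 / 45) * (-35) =-1463 / 27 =-54.19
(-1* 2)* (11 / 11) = -2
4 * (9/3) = 12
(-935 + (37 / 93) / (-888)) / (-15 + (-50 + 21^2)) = -2.49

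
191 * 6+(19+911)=2076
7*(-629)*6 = -26418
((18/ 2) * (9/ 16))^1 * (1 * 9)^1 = 729/ 16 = 45.56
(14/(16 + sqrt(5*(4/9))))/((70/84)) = 3024/2855 - 126*sqrt(5)/2855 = 0.96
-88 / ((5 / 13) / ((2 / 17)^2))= -4576 / 1445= -3.17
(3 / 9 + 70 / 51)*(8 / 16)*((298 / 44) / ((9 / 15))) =21605 / 2244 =9.63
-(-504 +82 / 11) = 5462 / 11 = 496.55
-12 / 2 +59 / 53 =-259 / 53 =-4.89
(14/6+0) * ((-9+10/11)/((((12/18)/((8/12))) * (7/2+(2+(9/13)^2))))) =-210574/66693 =-3.16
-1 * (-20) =20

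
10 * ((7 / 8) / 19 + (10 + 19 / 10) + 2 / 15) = 120.79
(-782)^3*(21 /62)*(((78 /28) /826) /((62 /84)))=-41963082642 /56699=-740102.69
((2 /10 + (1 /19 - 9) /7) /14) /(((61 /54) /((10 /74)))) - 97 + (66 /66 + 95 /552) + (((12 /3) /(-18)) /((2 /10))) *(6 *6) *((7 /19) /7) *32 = -189301996747 /1159899384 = -163.21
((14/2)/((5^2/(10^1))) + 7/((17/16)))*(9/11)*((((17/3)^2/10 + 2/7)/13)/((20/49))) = 6152979/1215500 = 5.06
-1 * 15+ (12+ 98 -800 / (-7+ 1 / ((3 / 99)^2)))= 50995 / 541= 94.26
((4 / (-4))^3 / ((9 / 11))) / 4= -11 / 36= -0.31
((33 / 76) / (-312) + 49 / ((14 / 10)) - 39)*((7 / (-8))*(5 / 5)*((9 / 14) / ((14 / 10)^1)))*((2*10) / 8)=7116075 / 1770496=4.02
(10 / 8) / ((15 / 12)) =1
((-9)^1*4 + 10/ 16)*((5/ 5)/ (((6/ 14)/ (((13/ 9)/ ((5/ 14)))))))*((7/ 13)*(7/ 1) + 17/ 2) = -4423573/ 1080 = -4095.90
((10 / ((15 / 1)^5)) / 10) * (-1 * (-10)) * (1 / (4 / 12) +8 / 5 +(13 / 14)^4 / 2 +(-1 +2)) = 2294101 / 29172150000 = 0.00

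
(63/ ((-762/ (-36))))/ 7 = 54/ 127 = 0.43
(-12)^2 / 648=2 / 9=0.22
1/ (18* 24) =1/ 432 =0.00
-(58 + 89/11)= -727/11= -66.09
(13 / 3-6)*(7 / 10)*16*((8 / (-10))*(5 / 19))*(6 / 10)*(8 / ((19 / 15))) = 5376 / 361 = 14.89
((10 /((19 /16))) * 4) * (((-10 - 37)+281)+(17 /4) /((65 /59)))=1978976 /247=8012.05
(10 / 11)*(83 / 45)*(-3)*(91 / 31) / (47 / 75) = -23.56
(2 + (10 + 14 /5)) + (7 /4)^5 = 31.21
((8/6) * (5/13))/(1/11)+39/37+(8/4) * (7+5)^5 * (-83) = -59604709955/1443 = -41306105.30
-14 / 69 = -0.20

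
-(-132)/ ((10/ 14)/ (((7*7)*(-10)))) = -90552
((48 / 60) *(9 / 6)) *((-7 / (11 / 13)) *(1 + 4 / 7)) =-78 / 5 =-15.60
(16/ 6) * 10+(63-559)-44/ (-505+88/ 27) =-19070612/ 40641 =-469.25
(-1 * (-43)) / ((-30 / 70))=-301 / 3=-100.33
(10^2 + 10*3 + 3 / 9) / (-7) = -18.62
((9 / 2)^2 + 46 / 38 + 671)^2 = 2769601129 / 5776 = 479501.58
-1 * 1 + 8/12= -1/3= -0.33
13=13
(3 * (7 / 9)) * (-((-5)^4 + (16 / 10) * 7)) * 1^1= -1484.47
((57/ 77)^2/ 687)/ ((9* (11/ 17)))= 0.00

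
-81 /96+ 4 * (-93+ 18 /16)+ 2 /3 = -35297 /96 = -367.68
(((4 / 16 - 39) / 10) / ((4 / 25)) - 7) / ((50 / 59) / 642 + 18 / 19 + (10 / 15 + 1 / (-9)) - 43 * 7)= 1078443477 / 10346001824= 0.10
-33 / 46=-0.72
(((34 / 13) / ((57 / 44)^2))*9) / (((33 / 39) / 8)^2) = 452608 / 361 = 1253.76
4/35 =0.11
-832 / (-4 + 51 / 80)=66560 / 269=247.43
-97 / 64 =-1.52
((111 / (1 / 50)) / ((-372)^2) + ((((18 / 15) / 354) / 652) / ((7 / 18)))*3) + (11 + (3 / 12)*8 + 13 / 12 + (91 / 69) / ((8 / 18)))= 1017215702179 / 59518074280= 17.09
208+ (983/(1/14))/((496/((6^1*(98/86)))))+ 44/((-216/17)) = 56756659/143964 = 394.24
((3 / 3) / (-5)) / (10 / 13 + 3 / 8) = -104 / 595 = -0.17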